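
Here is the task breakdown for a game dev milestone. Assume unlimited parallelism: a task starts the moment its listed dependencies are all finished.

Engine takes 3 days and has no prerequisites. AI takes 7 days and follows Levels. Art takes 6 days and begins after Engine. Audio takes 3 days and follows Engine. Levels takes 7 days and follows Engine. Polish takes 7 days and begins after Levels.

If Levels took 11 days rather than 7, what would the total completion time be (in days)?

21

The binding path is Engine→Levels→AI = 3+7+7 = 17; finish at 17 days.
Since Levels is critical, the +4 change carries straight to that chain (now 21 days).
The critical path is still Engine→Levels→AI; finish is now 21 days.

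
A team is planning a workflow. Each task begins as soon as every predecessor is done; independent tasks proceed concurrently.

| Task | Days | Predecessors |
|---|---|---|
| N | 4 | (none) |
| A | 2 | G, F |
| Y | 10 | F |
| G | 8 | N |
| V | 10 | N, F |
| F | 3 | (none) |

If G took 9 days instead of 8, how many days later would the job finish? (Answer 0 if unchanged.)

1

Baseline: N→G→A = 4+8+2 = 14 → 14 days.
G is on the critical path; changing it to 9 makes that path 15 days.
No other chain overtakes it, so the finish is 15 days.
Change in finish: 15 − 14 = +1 days.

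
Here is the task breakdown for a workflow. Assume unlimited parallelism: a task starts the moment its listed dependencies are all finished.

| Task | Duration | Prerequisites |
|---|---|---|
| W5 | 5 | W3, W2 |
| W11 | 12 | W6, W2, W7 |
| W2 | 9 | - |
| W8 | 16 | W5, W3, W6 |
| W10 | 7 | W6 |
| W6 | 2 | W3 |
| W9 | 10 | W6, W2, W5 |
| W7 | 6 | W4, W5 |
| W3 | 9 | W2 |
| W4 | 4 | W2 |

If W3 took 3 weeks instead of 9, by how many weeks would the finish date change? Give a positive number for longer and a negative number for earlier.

-6

Baseline: W2→W3→W5→W7→W11 = 9+9+5+6+12 = 41 → 41 weeks.
Since W3 is critical, the -6 change carries straight to that chain (now 35 weeks).
That remains the longest chain; total 35 weeks.
Change in finish: 35 − 41 = -6 weeks.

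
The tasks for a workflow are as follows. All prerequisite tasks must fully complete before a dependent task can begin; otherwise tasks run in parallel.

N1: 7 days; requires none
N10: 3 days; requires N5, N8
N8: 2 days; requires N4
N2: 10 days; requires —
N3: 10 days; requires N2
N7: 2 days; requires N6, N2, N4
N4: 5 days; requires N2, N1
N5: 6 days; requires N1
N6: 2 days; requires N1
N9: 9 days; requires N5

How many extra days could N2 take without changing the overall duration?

The longest chain is N1→N5→N9 = 7+6+9 = 22; overall finish 22 days.
Longest path through N2: 20 days (earliest finish 10, latest finish 12).
So N2 can slip 12 − 10 = 2 days.

2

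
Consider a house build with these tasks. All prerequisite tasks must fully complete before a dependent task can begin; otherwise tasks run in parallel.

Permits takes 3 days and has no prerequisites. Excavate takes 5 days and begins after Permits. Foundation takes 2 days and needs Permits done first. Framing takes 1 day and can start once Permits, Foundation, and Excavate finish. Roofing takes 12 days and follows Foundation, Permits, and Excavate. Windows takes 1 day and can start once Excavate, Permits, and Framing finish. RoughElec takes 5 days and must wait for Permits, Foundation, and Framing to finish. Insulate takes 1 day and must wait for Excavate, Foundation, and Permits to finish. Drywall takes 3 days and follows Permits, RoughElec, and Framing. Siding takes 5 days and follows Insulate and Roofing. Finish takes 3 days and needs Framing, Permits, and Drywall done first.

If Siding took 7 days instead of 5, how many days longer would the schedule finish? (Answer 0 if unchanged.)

2

Actual critical path: Permits→Excavate→Roofing→Siding = 3+5+12+5 = 25 ⇒ 25 days.
Since Siding is critical, the +2 change carries straight to that chain (now 27 days).
No other chain overtakes it, so the finish is 27 days.
Change in finish: 27 − 25 = +2 days.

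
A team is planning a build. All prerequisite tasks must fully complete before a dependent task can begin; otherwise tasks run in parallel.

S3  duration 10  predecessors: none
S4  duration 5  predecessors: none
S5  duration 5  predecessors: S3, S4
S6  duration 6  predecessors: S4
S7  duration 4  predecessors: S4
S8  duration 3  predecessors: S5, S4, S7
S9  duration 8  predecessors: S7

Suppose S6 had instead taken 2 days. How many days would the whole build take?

Actual critical path: S3→S5→S8 = 10+5+3 = 18 ⇒ 18 days.
S6 is off the critical path — its longest chain is 11 days, giving 7 of slack.
That remains the longest chain; total 18 days.

18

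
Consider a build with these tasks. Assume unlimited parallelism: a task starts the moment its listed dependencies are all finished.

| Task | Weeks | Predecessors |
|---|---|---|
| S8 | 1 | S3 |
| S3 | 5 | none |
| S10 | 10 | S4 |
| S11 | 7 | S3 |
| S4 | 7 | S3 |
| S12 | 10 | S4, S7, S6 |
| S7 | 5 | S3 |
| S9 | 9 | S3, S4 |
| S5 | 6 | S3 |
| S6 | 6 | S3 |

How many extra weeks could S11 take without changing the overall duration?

Critical path: S3→S4→S10 = 5+7+10 = 22, so the finish is 22 weeks.
The longest chain containing S11 totals 12 weeks.
Float = 22 − 12 = 10.

10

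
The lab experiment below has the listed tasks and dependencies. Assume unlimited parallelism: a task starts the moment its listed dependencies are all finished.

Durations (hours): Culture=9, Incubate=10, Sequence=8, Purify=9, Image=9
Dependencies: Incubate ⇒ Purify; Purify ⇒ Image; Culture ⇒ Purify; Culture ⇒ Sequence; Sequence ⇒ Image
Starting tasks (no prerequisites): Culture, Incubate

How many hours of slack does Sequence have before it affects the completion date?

The longest chain is Incubate→Purify→Image = 10+9+9 = 28; overall finish 28 hours.
Sequence finishes as early as 17 and must finish by 19.
Slack of Sequence = 11 − 9 = 2 hours.

2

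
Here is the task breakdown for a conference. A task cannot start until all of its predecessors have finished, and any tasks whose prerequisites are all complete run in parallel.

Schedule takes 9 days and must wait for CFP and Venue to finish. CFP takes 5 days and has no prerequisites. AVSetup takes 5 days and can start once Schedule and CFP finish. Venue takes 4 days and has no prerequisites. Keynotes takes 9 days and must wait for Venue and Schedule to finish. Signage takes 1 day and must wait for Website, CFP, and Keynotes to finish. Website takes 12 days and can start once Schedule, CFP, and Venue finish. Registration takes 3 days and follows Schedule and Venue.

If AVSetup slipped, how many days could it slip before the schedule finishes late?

Critical path: CFP→Schedule→Website→Signage = 5+9+12+1 = 27, so the finish is 27 days.
The longest chain containing AVSetup totals 19 days.
Slack of AVSetup = 22 − 14 = 8 days.

8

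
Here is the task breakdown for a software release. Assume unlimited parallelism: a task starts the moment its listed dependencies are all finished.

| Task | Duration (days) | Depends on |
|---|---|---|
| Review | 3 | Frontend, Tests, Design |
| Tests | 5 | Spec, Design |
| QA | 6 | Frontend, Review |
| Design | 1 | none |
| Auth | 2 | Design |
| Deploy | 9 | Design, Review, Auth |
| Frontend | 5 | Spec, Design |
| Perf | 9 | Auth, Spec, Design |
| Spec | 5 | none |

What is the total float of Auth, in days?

The longest chain is Spec→Frontend→Review→Deploy = 5+5+3+9 = 22; overall finish 22 days.
Auth finishes as early as 3 and must finish by 13.
So Auth can slip 13 − 3 = 10 days.

10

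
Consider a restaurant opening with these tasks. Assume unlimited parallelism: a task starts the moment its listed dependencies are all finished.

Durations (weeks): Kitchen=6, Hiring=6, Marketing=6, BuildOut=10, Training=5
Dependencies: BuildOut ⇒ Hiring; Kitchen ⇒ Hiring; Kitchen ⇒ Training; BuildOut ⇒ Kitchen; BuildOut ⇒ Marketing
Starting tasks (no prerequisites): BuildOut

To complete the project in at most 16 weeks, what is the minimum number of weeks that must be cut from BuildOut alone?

6

Current finish: 22 weeks; target: 16.
BuildOut is on every critical path, so each week cut from BuildOut cuts the finish by one (this holds down to a finish of 13).
Need 22 − 16 = 6 weeks off BuildOut → BuildOut becomes 4 weeks, finish becomes 16.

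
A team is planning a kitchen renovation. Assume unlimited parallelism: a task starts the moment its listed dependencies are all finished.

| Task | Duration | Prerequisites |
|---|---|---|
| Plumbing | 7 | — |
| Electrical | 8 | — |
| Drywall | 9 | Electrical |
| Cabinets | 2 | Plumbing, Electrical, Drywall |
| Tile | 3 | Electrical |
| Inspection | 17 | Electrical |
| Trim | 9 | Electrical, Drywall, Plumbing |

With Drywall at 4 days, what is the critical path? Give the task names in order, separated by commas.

Electrical, Inspection

As given, the longest chain is Electrical→Drywall→Trim = 8+9+9 = 26, so the finish is 26 days.
Since Drywall is critical, the -5 change carries straight to that chain (now 21 days).
New critical path: Electrical→Inspection = 8+17 = 25 ⇒ 25 days.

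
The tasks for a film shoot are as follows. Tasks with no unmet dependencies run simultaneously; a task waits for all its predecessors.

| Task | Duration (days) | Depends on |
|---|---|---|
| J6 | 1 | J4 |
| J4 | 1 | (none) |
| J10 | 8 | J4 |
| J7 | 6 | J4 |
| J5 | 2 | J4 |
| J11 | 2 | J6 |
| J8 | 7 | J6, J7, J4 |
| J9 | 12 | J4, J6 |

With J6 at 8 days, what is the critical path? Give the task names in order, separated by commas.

Baseline: J4→J6→J9 = 1+1+12 = 14 → 14 days.
J6 lies on that path, so at 8 days the path becomes 21 days.
No other chain overtakes it, so the finish is 21 days.

J4, J6, J9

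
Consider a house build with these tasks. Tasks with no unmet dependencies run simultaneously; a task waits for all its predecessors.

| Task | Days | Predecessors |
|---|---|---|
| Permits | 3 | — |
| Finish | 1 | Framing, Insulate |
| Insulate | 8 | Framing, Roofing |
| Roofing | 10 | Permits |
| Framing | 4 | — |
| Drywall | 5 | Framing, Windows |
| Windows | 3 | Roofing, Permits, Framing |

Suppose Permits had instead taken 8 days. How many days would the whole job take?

27

The binding path is Permits→Roofing→Insulate→Finish = 3+10+8+1 = 22; finish at 22 days.
Permits lies on that path, so at 8 days the path becomes 27 days.
That remains the longest chain; total 27 days.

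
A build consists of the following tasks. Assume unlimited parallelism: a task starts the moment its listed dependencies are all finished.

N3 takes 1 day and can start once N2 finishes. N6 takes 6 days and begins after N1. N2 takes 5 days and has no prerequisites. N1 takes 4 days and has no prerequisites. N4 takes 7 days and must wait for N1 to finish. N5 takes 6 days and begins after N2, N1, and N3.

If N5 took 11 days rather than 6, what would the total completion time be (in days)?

17

Actual critical path: N2→N3→N5 = 5+1+6 = 12 ⇒ 12 days.
Since N5 is critical, the +5 change carries straight to that chain (now 17 days).
The critical path is still N2→N3→N5; finish is now 17 days.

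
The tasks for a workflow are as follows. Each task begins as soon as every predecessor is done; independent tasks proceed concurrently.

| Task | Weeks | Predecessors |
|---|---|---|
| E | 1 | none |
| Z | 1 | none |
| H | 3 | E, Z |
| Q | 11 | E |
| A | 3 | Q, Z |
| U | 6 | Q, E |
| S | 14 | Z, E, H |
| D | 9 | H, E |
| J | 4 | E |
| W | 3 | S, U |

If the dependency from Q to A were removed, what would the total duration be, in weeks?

21

Original critical path: E→H→S→W = 1+3+14+3 = 21 ⇒ 21 weeks.
Without Q→A, A's earliest start moves from 12 to 1.
The longest chain is now E→H→S→W = 1+3+14+3 = 21, so the workflow takes 21 weeks.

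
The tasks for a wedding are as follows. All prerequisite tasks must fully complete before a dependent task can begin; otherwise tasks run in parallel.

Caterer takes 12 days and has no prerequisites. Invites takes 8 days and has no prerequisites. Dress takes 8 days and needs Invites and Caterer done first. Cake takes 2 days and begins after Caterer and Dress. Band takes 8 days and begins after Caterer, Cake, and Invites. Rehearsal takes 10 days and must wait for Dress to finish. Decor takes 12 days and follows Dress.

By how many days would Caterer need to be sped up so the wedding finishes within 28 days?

Current finish: 32 days; target: 28.
Caterer is on every critical path, so each day cut from Caterer cuts the finish by one (this holds down to a finish of 28).
Need 32 − 28 = 4 days off Caterer → Caterer becomes 8 days, finish becomes 28.

4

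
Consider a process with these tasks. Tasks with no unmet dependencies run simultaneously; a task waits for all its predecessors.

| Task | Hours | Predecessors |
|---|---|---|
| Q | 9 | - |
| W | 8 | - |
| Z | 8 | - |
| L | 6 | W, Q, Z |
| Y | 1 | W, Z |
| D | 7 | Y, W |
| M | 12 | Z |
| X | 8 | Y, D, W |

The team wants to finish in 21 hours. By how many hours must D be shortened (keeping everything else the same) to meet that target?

Current finish: 24 hours; target: 21.
D is on every critical path, so each hour cut from D cuts the finish by one (this holds down to a finish of 20).
Need 24 − 21 = 3 hours off D → D becomes 4 hours, finish becomes 21.

3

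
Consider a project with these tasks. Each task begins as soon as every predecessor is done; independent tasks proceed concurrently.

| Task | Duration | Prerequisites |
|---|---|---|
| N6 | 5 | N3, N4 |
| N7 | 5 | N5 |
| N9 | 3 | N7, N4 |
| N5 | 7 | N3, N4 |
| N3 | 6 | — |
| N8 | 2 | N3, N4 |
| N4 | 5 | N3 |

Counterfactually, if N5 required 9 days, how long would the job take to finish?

Baseline: N3→N4→N5→N7→N9 = 6+5+7+5+3 = 26 → 26 days.
N5 lies on that path, so at 9 days the path becomes 28 days.
No other chain overtakes it, so the finish is 28 days.

28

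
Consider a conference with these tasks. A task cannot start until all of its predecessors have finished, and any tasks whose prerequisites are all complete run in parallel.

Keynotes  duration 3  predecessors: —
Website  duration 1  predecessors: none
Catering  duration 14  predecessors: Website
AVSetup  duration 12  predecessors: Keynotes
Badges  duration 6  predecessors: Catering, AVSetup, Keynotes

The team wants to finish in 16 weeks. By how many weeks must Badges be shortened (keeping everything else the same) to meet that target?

Current finish: 21 weeks; target: 16.
Badges is on every critical path, so each week cut from Badges cuts the finish by one (this holds down to a finish of 16).
Need 21 − 16 = 5 weeks off Badges → Badges becomes 1 week, finish becomes 16.

5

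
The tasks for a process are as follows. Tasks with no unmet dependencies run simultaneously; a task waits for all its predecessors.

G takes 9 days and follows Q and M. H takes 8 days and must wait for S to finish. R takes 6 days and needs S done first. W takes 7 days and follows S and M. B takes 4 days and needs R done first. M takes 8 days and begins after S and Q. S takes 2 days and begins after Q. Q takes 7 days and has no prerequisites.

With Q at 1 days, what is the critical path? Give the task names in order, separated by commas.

Q, S, M, G

Critical path before the change: Q→S→M→G = 7+2+8+9 = 26 giving 26 days.
Since Q is critical, the -6 change carries straight to that chain (now 20 days).
That remains the longest chain; total 20 days.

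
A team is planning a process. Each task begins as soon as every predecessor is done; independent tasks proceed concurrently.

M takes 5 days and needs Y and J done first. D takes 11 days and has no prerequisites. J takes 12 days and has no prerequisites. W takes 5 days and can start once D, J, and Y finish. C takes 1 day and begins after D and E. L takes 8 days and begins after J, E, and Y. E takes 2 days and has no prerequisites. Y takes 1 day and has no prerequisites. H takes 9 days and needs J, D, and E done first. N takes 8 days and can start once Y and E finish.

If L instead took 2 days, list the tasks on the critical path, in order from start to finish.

J, H

The binding path is J→H = 12+9 = 21; finish at 21 days.
L has 1 day of float (longest path through it is 20).
No other chain overtakes it, so the finish is 21 days.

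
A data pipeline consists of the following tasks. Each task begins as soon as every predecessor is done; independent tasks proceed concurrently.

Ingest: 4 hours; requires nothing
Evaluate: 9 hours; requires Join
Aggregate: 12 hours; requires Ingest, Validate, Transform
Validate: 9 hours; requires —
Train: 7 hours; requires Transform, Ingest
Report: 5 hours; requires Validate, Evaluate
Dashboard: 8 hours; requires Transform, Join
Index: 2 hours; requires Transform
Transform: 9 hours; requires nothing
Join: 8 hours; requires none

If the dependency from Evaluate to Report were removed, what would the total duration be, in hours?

21

Before: longest chain Join→Evaluate→Report = 8+9+5 = 22, finish 22.
Without Evaluate→Report, Report's earliest start moves from 17 to 9.
The longest chain is now Validate→Aggregate = 9+12 = 21, so the job takes 21 hours.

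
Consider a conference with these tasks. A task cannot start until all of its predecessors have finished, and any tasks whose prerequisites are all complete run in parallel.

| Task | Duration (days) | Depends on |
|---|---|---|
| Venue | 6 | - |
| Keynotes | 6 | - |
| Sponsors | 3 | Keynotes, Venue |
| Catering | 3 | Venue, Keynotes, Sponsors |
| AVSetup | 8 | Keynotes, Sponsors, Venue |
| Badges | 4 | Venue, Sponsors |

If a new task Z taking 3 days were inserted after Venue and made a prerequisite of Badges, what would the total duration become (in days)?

Originally the project takes 17 days.
With Z inserted, Badges now waits for max(Venue, Sponsors, Z).
New critical path: Venue→Sponsors→AVSetup = 6+3+8 = 17 ⇒ 17 days.

17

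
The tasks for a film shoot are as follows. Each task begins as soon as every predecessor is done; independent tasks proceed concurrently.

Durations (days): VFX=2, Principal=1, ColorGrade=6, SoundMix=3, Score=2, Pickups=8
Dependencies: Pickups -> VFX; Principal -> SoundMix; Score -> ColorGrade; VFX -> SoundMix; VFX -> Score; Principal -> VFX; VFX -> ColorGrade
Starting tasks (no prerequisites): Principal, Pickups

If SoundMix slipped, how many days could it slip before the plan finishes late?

5

Pickups→VFX→Score→ColorGrade = 8+2+2+6 = 18 sets the makespan at 18 days.
The longest chain containing SoundMix totals 13 days.
So SoundMix can slip 18 − 13 = 5 days.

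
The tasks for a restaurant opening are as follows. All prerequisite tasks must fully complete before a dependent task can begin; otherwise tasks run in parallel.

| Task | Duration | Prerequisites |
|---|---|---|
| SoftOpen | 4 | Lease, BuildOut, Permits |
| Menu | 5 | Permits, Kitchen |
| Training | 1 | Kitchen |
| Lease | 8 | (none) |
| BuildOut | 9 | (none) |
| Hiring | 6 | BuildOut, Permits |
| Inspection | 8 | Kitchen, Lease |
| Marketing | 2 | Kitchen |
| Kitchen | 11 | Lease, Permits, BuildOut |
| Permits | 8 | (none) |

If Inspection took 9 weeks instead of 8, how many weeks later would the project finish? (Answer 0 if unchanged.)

1

The binding path is BuildOut→Kitchen→Inspection = 9+11+8 = 28; finish at 28 weeks.
Inspection lies on that path, so at 9 weeks the path becomes 29 weeks.
No other chain overtakes it, so the finish is 29 weeks.
Change in finish: 29 − 28 = +1 weeks.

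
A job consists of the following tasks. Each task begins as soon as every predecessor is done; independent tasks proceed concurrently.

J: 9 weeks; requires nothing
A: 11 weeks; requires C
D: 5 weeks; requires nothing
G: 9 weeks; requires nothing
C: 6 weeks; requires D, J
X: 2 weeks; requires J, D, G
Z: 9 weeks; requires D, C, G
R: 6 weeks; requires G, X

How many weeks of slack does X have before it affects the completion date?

Critical path: J→C→A = 9+6+11 = 26, so the finish is 26 weeks.
The longest chain containing X totals 17 weeks.
Slack of X = 18 − 9 = 9 weeks.

9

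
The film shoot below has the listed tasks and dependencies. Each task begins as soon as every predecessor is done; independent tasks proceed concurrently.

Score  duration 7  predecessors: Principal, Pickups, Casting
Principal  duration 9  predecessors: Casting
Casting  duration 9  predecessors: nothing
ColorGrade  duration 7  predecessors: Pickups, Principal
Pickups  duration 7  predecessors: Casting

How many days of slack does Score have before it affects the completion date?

0

Critical path: Casting→Principal→Score = 9+9+7 = 25, so the finish is 25 days.
Longest path through Score: 25 days (earliest finish 25, latest finish 25).
Float = 25 − 25 = 0.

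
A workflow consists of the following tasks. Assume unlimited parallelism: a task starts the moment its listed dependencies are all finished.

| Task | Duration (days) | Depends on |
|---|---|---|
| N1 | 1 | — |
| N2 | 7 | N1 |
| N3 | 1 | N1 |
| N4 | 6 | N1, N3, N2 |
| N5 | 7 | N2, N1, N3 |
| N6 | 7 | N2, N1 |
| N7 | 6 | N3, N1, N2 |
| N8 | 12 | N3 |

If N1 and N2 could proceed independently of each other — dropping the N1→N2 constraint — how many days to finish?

14

With the dependency in place, N1→N2→N5 = 1+7+7 = 15 sets the finish at 15 days.
Without N1→N2, N2's earliest start moves from 1 to 0.
After: N1→N3→N8 = 1+1+12 = 14 → 14 days.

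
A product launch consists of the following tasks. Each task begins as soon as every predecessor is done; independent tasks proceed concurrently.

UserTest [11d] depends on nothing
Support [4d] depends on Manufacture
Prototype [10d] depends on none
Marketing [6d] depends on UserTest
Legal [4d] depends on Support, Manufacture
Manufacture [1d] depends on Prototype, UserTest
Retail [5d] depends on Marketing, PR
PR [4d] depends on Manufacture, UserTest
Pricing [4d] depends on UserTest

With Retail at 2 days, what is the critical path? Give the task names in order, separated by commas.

UserTest, Manufacture, Support, Legal

Baseline: UserTest→Marketing→Retail = 11+6+5 = 22 → 22 days.
Retail is on the critical path; changing it to 2 makes that path 19 days.
Now UserTest→Manufacture→Support→Legal = 11+1+4+4 = 20 is longest, so the finish becomes 20 days.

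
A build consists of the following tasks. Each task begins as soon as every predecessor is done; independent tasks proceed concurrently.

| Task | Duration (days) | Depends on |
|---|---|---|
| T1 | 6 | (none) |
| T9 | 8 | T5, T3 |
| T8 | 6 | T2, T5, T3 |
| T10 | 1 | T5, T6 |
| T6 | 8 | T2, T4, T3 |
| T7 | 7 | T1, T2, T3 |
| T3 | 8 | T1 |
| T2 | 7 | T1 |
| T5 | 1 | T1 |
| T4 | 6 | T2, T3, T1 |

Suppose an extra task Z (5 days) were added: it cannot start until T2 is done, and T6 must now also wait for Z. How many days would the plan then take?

Originally the plan takes 29 days.
With Z inserted, T6 now waits for max(T2, T4, T3, Z).
New critical path: T1→T3→T4→T6→T10 = 6+8+6+8+1 = 29 ⇒ 29 days.

29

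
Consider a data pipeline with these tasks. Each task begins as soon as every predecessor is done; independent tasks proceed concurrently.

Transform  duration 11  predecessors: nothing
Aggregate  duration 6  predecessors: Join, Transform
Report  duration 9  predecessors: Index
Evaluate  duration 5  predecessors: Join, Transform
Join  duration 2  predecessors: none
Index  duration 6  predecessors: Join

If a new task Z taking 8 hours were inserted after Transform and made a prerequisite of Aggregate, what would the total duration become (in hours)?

25

Originally the project takes 17 hours.
With Z inserted, Aggregate now waits for max(Join, Transform, Z).
New critical path: Transform→Z→Aggregate = 11+8+6 = 25 ⇒ 25 hours.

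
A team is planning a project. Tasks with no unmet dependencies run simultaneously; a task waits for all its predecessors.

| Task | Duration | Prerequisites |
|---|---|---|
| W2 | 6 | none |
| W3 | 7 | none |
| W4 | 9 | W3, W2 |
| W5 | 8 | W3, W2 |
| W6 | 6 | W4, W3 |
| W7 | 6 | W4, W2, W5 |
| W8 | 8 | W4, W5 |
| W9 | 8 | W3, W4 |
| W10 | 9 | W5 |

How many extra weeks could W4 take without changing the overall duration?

0

W3→W4→W8 = 7+9+8 = 24 sets the makespan at 24 weeks.
The longest chain containing W4 totals 24 weeks.
Float = 24 − 24 = 0.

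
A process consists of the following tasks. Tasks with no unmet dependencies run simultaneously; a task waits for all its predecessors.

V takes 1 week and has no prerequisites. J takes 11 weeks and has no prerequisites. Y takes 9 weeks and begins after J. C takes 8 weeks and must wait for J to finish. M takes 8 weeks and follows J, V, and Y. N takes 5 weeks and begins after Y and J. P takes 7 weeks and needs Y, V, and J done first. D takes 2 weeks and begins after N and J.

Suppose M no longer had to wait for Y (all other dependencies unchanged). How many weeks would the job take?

27

Original critical path: J→Y→M = 11+9+8 = 28 ⇒ 28 weeks.
Without Y→M, M's earliest start moves from 20 to 11.
After: J→Y→N→D = 11+9+5+2 = 27 → 27 weeks.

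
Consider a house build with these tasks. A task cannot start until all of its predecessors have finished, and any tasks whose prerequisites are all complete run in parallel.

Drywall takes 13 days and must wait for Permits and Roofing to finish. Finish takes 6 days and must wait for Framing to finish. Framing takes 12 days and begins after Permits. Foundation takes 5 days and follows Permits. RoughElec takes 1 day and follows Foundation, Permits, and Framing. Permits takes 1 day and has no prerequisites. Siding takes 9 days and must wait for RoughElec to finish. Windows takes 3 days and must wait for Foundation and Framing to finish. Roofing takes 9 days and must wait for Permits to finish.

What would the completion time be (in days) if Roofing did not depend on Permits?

With the dependency in place, Permits→Framing→RoughElec→Siding = 1+12+1+9 = 23 sets the finish at 23 days.
Without Permits→Roofing, Roofing's earliest start moves from 1 to 0.
After: Permits→Framing→RoughElec→Siding = 1+12+1+9 = 23 → 23 days.

23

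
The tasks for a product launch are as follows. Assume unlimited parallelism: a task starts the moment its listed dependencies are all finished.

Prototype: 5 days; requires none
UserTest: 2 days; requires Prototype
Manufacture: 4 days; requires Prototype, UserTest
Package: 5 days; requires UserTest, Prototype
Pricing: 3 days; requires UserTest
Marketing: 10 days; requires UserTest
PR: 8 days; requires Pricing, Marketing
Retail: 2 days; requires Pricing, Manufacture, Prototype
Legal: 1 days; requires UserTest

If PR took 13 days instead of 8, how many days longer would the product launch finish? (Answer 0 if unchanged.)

Critical path before the change: Prototype→UserTest→Marketing→PR = 5+2+10+8 = 25 giving 25 days.
PR is on the critical path; changing it to 13 makes that path 30 days.
That remains the longest chain; total 30 days.
Change in finish: 30 − 25 = +5 days.

5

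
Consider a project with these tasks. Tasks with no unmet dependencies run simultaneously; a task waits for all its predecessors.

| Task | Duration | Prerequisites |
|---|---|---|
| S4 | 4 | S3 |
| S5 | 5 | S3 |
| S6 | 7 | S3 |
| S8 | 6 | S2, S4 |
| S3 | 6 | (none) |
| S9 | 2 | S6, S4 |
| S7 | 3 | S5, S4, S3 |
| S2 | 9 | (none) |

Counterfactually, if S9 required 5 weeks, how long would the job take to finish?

18

Critical path before the change: S3→S4→S8 = 6+4+6 = 16 giving 16 weeks.
The longest path through S9 is only 15 weeks, so S9 has float 1.
The binding chain switches to S3→S6→S9 = 6+7+5 = 18; finish 18 weeks.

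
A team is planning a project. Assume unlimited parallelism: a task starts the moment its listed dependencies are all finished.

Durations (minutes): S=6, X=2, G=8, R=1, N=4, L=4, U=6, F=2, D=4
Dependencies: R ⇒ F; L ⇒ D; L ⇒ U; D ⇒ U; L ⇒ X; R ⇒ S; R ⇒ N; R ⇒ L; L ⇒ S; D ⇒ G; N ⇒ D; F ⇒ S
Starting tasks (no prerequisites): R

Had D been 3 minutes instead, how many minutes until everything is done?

Actual critical path: R→L→D→G = 1+4+4+8 = 17 ⇒ 17 minutes.
Since D is critical, the -1 change carries straight to that chain (now 16 minutes).
The critical path is still R→L→D→G; finish is now 16 minutes.

16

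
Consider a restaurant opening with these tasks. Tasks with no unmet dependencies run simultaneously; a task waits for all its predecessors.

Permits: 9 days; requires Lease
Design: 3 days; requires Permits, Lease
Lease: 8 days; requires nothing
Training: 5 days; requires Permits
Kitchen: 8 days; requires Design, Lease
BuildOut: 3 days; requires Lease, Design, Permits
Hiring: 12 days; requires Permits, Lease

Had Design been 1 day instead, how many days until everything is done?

The binding path is Lease→Permits→Hiring = 8+9+12 = 29; finish at 29 days.
The longest path through Design is only 28 days, so Design has float 1.
The critical path is still Lease→Permits→Hiring; finish is now 29 days.

29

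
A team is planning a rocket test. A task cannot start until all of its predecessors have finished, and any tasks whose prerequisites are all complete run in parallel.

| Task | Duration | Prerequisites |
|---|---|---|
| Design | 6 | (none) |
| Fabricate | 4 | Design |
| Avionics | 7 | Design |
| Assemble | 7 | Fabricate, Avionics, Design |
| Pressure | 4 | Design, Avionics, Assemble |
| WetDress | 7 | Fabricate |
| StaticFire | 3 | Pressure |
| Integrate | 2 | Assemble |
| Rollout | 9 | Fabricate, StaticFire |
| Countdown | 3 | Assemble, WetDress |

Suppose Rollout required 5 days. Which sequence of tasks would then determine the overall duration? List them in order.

Design, Avionics, Assemble, Pressure, StaticFire, Rollout

The binding path is Design→Avionics→Assemble→Pressure→StaticFire→Rollout = 6+7+7+4+3+9 = 36; finish at 36 days.
Rollout lies on that path, so at 5 days the path becomes 32 days.
No other chain overtakes it, so the finish is 32 days.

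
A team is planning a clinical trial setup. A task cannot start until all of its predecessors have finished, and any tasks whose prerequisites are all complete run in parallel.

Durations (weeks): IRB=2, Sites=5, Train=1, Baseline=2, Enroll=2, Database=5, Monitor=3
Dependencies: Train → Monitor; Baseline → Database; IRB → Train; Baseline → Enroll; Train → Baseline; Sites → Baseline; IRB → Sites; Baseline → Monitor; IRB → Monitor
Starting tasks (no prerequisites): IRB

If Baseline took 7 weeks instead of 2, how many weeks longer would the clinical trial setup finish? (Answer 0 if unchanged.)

5

The binding path is IRB→Sites→Baseline→Database = 2+5+2+5 = 14; finish at 14 weeks.
Baseline lies on that path, so at 7 weeks the path becomes 19 weeks.
That remains the longest chain; total 19 weeks.
Change in finish: 19 − 14 = +5 weeks.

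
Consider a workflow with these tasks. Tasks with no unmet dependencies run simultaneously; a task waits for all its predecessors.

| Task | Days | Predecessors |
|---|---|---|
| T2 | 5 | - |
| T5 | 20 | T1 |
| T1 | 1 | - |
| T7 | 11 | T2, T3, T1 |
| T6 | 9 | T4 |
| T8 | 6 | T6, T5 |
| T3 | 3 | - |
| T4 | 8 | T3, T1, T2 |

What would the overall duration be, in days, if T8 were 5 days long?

27

Actual critical path: T2→T4→T6→T8 = 5+8+9+6 = 28 ⇒ 28 days.
T8 lies on that path, so at 5 days the path becomes 27 days.
No other chain overtakes it, so the finish is 27 days.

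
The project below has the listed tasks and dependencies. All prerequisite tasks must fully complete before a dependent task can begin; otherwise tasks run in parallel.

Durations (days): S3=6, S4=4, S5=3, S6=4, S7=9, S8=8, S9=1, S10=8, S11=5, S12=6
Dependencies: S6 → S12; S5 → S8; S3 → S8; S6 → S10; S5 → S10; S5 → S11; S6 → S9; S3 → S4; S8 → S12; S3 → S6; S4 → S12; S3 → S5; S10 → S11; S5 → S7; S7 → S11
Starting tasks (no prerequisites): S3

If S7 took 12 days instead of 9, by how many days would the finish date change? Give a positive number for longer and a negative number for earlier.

Baseline: S3→S5→S7→S11 = 6+3+9+5 = 23 → 23 days.
S7 is on the critical path; changing it to 12 makes that path 26 days.
The critical path is still S3→S5→S7→S11; finish is now 26 days.
Change in finish: 26 − 23 = +3 days.

3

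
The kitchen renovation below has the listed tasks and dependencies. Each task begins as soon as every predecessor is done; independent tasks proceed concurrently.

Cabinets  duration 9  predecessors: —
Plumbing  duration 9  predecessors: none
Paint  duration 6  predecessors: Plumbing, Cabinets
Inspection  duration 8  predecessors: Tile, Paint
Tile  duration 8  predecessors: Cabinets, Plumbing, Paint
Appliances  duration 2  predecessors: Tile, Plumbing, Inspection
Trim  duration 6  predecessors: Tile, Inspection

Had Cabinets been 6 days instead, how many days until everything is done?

Actual critical path: Cabinets→Paint→Tile→Inspection→Trim = 9+6+8+8+6 = 37 ⇒ 37 days.
Cabinets is on the critical path; changing it to 6 makes that path 34 days.
New critical path: Plumbing→Paint→Tile→Inspection→Trim = 9+6+8+8+6 = 37 ⇒ 37 days.

37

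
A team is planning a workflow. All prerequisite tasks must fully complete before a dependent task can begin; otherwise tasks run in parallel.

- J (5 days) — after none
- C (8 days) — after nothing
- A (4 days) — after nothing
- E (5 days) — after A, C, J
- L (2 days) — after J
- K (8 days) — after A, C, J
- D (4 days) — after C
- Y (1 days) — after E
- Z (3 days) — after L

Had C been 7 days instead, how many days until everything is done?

The binding path is C→K = 8+8 = 16; finish at 16 days.
Since C is critical, the -1 change carries straight to that chain (now 15 days).
That remains the longest chain; total 15 days.

15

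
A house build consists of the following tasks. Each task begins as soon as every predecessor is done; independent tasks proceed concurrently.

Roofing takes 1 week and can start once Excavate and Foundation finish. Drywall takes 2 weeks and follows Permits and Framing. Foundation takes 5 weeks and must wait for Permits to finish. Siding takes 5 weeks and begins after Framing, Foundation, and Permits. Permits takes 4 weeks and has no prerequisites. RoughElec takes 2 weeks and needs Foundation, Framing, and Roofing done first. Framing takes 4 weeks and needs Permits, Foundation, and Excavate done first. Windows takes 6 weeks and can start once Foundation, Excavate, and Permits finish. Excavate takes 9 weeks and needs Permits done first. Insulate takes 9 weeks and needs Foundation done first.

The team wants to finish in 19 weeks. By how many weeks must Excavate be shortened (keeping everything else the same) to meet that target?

3

Current finish: 22 weeks; target: 19.
Excavate is on every critical path, so each week cut from Excavate cuts the finish by one (this holds down to a finish of 18).
Need 22 − 19 = 3 weeks off Excavate → Excavate becomes 6 weeks, finish becomes 19.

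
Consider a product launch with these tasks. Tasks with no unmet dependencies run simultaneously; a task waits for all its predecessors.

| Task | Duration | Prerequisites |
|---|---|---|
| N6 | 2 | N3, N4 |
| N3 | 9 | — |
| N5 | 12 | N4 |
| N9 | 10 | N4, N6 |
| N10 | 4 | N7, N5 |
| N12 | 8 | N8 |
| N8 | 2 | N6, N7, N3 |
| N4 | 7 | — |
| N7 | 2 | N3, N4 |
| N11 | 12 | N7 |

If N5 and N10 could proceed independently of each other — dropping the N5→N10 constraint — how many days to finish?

23

With the dependency in place, N3→N7→N11 = 9+2+12 = 23 sets the finish at 23 days.
Without N5→N10, N10's earliest start moves from 19 to 11.
New critical path: N3→N7→N11 = 9+2+12 = 23 ⇒ 23 days.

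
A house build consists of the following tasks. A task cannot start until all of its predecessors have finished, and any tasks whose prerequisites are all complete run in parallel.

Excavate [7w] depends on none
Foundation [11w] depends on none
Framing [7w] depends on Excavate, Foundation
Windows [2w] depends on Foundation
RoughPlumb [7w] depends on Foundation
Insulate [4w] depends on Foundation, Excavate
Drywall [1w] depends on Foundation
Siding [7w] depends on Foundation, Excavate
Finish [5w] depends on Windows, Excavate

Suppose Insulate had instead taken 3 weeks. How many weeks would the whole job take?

18

Actual critical path: Foundation→Framing = 11+7 = 18 ⇒ 18 weeks.
Insulate has 3 weeks of float (longest path through it is 15).
The critical path is still Foundation→Framing; finish is now 18 weeks.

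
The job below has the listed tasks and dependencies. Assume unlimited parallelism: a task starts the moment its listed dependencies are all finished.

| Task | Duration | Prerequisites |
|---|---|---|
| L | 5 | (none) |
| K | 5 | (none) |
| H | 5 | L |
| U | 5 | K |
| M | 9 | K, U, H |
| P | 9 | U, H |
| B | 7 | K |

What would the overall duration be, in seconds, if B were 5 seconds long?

Critical path before the change: L→H→M = 5+5+9 = 19 giving 19 seconds.
B is off the critical path — its longest chain is 12 seconds, giving 7 of slack.
No other chain overtakes it, so the finish is 19 seconds.

19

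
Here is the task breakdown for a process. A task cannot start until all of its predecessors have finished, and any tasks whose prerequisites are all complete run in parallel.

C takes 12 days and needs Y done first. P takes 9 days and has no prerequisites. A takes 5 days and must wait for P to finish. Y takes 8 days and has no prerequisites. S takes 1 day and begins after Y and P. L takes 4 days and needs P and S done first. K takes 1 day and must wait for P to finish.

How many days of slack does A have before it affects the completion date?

6

Critical path: Y→C = 8+12 = 20, so the finish is 20 days.
A finishes as early as 14 and must finish by 20.
Float = 20 − 14 = 6.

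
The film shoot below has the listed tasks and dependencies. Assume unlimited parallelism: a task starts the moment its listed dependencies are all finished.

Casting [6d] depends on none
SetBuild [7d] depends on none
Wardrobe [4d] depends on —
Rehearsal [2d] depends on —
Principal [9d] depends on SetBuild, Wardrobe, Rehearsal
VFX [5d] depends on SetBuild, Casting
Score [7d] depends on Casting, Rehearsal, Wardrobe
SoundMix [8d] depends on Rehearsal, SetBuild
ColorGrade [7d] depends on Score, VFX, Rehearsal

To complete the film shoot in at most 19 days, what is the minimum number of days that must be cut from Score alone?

Current finish: 20 days; target: 19.
Score is on every critical path, so each day cut from Score cuts the finish by one (this holds down to a finish of 19).
Need 20 − 19 = 1 day off Score → Score becomes 6 days, finish becomes 19.

1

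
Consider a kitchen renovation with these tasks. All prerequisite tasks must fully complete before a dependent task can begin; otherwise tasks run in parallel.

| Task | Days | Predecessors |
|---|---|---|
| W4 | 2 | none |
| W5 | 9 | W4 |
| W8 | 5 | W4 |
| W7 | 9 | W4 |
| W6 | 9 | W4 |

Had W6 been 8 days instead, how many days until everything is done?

As given, the longest chain is W4→W6 = 2+9 = 11, so the finish is 11 days.
W6 is on the critical path; changing it to 8 makes that path 10 days.
Now W4→W5 = 2+9 = 11 is longest, so the finish becomes 11 days.

11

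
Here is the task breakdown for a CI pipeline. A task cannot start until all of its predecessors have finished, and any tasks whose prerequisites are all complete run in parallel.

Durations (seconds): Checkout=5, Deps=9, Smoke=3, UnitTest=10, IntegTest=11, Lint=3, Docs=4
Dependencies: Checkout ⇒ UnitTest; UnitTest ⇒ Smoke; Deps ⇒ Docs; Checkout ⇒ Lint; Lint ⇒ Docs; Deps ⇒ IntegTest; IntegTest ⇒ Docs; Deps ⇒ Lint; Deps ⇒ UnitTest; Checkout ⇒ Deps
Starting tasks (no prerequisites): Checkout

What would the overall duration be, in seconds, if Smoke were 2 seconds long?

Baseline: Checkout→Deps→IntegTest→Docs = 5+9+11+4 = 29 → 29 seconds.
Smoke is off the critical path — its longest chain is 27 seconds, giving 2 of slack.
No other chain overtakes it, so the finish is 29 seconds.

29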